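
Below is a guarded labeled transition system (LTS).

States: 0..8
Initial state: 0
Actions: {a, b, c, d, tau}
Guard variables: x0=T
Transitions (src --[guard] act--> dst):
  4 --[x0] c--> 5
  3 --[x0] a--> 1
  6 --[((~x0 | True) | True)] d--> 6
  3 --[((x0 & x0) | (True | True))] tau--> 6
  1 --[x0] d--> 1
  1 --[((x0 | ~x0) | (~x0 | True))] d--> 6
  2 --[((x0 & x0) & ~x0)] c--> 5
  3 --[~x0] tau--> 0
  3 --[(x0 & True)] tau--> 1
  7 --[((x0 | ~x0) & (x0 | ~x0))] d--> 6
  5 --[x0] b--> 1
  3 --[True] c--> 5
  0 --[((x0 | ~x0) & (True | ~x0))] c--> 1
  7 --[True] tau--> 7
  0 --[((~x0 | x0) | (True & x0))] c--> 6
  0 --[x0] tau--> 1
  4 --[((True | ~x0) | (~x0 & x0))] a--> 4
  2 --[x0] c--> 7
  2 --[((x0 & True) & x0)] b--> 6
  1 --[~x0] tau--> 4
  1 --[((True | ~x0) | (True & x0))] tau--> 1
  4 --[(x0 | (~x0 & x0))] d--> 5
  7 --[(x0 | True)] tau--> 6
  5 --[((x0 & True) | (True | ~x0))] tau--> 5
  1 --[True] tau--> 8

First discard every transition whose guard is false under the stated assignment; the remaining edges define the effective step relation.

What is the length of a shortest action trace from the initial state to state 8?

Answer: 2

Trace:
BFS to 8:
  depth 0: {0}
  depth 1: {1,6}
  depth 2: {8}
8 enters at depth 2; path c·tau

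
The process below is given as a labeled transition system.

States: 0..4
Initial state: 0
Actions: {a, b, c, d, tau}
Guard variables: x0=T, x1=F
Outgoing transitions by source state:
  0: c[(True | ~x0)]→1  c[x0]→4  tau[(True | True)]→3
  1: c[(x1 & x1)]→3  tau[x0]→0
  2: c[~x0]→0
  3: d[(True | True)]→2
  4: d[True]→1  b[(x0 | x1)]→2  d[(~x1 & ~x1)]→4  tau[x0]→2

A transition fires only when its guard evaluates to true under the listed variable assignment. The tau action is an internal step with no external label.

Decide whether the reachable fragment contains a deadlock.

Answer: DEADLOCK at state 2

Working:
Reachable = {0,1,2,3,4}
  0: c→1  c→4  tau→3  [3 exit(s)]
  1: tau→0  [1 exit(s)]
  2: ∅  [deadlock]
  3: d→2  [1 exit(s)]
  4: b→2  d→1  d→4  tau→2  [4 exit(s)]
trace reaching 2: c·b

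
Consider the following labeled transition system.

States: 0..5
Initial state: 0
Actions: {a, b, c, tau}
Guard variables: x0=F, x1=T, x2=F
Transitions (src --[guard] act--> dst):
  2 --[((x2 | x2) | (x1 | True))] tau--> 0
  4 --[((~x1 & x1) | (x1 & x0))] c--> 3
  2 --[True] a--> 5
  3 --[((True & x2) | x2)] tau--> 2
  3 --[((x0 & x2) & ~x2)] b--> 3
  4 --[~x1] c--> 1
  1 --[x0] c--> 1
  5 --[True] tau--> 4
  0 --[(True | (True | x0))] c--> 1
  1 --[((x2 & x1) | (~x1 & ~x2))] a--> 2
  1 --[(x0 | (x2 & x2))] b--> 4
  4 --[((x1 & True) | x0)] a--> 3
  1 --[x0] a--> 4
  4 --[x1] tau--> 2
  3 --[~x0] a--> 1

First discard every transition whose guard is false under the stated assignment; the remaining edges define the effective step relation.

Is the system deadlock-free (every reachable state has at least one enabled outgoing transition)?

Reach set: {0,1}
  0: c→1  [deg 1]
  1: ∅  [no exit]
witness 1: c

Answer: DEADLOCK at state 1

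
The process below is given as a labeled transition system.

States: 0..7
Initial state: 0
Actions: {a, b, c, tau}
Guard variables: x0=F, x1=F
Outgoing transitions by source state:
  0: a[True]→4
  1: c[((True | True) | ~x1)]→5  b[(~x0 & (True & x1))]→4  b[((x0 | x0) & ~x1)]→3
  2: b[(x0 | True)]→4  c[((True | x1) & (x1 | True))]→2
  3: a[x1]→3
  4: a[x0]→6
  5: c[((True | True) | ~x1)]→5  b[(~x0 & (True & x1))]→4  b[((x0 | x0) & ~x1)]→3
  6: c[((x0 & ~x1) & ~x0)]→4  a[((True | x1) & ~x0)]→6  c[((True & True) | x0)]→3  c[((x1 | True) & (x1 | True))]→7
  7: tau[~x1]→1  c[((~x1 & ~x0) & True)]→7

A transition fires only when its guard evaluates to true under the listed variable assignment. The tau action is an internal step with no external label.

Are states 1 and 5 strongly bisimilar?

Answer: BISIMILAR

Analysis:
Compute ~ classes (split until stable):
  round 0: {{0,1,2,3,4,5,6,7}}
  round 1: {{0},{1,5},{2},{3,4},{6},{7}}
6 equivalence class(es) (converged in 2)
[1]={1,5}  [5]={1,5}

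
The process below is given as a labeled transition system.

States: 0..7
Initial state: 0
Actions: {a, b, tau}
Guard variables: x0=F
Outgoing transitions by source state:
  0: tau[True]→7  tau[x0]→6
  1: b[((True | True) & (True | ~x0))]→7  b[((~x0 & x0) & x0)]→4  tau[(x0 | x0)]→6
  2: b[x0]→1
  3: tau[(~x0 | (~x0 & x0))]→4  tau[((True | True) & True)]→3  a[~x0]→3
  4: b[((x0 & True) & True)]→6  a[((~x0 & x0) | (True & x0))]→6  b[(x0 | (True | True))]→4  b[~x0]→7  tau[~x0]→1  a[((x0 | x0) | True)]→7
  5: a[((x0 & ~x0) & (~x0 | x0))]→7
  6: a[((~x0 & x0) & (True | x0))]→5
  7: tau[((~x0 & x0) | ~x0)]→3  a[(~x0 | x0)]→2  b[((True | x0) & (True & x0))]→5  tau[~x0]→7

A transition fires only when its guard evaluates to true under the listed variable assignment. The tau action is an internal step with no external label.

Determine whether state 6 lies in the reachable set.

12 transition(s) survive guard evaluation.
Layer 0: {0}
Layer 1: {7}  now seen {0,7}
Layer 2: {2,3}  now seen {0,2,3,7}
Layer 3: {4}  now seen {0,2,3,4,7}
Layer 4: {1}  now seen {0,1,2,3,4,7}
R = {0,1,2,3,4,7}

Answer: UNREACHABLE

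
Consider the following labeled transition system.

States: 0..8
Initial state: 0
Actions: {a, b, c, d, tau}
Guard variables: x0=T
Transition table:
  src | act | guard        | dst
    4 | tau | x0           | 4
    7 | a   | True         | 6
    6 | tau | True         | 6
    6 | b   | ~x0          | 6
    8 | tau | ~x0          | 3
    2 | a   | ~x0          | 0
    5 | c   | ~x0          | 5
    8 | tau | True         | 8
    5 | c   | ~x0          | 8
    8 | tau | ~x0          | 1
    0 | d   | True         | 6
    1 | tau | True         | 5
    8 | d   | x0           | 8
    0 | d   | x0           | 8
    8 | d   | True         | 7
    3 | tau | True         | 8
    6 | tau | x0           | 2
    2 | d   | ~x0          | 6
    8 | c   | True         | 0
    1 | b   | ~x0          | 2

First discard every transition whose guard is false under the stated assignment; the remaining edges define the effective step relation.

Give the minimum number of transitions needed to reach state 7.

Answer: 2

Analysis:
Layered search for 7:
  depth 0: {0}
  depth 1: {6,8}
  depth 2: {2,7}
first hit 7 at d=2 via d·d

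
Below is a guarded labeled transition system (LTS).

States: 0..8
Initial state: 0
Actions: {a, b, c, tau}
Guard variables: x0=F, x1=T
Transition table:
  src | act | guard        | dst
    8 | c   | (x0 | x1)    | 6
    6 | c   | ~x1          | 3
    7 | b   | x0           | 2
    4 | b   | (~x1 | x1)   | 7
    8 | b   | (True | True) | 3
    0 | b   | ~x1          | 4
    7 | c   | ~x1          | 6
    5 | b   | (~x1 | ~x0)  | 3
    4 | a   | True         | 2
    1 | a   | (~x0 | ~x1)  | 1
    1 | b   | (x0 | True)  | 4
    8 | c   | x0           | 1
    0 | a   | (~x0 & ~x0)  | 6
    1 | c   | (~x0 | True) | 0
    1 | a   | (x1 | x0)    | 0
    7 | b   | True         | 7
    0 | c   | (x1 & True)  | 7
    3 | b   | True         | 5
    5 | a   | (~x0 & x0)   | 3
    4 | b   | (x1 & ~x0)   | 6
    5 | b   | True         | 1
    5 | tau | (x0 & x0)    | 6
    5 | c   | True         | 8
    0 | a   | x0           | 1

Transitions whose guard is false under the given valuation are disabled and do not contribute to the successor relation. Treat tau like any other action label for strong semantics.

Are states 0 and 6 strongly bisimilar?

Refine partition for ~:
  round 0: {{0,1,2,3,4,5,6,7,8}}
  round 1: {{0},{1},{2,6},{3,7},{4},{5,8}}
  round 2: {{0},{1},{2,6},{3},{4},{5},{7},{8}}
Fixed point at round 3; 8 class(es).
0∈{0}, 6∈{2,6}

Answer: NOT BISIMILAR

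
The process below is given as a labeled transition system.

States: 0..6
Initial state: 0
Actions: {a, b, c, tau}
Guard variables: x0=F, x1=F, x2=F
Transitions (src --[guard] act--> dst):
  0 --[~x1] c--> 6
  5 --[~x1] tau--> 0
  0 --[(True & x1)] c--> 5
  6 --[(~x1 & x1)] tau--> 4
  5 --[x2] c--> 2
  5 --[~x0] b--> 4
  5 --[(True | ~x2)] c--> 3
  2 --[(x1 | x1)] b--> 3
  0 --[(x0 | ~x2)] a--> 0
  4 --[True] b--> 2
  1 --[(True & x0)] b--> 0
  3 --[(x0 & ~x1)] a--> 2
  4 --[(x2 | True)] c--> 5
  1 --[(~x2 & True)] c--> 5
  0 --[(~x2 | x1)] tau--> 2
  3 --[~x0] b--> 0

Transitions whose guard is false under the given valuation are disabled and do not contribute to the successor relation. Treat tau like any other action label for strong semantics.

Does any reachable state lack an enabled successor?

Answer: DEADLOCK at state 2

Trace:
R = {0,2,6}
  0: a→0  c→6  tau→2  [3 out]
  2: ∅  [STUCK]
  6: ∅  [STUCK]
trace reaching 2: tau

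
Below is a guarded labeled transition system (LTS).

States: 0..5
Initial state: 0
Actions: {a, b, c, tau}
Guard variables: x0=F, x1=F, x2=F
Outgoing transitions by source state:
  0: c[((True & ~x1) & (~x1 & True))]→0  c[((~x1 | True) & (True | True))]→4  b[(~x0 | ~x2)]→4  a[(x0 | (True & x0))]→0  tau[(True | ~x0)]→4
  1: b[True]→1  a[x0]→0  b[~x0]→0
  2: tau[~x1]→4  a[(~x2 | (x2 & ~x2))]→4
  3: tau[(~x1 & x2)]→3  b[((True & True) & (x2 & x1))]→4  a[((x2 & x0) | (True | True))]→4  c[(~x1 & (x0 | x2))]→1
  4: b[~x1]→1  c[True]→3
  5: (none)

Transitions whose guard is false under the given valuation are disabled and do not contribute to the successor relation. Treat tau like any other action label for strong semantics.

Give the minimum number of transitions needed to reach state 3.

Answer: 2

Analysis:
BFS to 3:
  L0 = {0}
  L1 = {4}
  L2 = {1,3}
depth(3)=2, e.g. b·c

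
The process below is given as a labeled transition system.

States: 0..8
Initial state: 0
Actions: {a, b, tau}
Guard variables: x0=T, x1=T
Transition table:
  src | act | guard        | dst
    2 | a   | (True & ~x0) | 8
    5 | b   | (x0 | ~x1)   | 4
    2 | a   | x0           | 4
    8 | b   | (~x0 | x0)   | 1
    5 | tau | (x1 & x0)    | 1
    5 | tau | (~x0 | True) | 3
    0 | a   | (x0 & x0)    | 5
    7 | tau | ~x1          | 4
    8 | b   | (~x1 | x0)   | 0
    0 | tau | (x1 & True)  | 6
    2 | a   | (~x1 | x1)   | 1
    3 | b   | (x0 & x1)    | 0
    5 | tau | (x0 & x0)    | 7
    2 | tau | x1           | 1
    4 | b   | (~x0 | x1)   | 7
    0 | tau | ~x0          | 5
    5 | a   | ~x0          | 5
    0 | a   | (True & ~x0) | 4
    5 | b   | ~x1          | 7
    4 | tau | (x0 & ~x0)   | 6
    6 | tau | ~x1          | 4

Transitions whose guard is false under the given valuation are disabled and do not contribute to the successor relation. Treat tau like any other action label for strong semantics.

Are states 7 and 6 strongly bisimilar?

Bisimulation quotient by refinement:
  π0 = {{0,1,2,3,4,5,6,7,8}}
  π1 = {{0,2},{1,6,7},{3,4,8},{5}}
  π2 = {{0},{1,6,7},{2},{3},{4},{5},{8}}
stable after 3 split(s): 7 block(s)
[7]={1,6,7}  [6]={1,6,7}

Answer: BISIMILAR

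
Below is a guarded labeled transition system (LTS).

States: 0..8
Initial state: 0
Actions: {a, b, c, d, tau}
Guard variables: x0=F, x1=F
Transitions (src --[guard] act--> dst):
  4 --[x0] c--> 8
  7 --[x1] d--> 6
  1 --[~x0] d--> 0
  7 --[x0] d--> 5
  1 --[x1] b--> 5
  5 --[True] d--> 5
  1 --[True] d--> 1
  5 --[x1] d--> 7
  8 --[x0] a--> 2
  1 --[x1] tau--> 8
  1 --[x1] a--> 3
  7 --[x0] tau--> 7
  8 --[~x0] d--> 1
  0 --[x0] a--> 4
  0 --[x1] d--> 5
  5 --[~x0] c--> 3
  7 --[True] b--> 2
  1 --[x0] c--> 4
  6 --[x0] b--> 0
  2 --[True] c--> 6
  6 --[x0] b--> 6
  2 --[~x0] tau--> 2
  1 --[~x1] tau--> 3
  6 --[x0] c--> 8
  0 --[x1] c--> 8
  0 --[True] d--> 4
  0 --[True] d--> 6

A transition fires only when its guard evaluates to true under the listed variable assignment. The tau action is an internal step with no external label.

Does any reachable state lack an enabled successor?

Reachable = {0,4,6}
  0: d→4  d→6  [deg 2]
  4: ∅  [deadlock]
  6: ∅  [deadlock]
trace reaching 4: d

Answer: DEADLOCK at state 4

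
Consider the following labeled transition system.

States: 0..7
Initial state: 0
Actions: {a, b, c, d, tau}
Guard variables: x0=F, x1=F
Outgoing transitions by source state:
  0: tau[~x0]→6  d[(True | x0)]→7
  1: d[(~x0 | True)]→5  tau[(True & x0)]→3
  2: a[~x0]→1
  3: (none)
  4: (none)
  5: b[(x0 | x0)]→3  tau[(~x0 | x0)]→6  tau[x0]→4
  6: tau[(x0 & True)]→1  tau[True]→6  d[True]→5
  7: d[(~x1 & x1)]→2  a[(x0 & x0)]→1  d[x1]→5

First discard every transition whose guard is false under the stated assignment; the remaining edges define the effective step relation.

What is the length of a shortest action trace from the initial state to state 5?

Answer: 2

Trace:
BFS to 5:
  Layer 0: {0}
  Layer 1: {6,7}
  Layer 2: {5}
depth(5)=2, e.g. tau·d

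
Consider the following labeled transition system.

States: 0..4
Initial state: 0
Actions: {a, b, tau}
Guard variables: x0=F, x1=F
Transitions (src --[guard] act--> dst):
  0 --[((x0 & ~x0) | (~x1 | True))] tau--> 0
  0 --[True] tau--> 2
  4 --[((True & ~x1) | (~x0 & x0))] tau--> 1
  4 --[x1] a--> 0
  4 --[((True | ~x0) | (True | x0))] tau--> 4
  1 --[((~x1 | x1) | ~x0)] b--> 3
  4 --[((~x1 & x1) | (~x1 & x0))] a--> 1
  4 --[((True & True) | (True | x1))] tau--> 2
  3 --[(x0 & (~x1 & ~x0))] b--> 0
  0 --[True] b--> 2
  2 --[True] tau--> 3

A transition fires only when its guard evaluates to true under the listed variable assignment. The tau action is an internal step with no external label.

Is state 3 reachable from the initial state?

8 transition(s) survive guard evaluation.
Layer 0: {0}
Layer 1: {2}  cumulative {0,2}
Layer 2: {3}  cumulative {0,2,3}
Reach set: {0,2,3}
trace reaching 3: tau·tau

Answer: REACHABLE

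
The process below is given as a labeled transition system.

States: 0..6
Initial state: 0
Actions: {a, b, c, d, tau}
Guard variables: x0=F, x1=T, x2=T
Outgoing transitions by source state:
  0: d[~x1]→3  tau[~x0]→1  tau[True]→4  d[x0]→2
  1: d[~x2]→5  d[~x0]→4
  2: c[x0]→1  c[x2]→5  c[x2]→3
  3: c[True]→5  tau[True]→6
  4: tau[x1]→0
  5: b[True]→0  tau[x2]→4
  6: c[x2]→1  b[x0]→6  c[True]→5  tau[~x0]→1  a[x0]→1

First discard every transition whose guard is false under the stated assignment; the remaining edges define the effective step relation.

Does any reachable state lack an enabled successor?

Answer: DEADLOCK-FREE

Analysis:
Reach set: {0,1,4}
  0: tau→1  tau→4  [deg 2]
  1: d→4  [deg 1]
  4: tau→0  [deg 1]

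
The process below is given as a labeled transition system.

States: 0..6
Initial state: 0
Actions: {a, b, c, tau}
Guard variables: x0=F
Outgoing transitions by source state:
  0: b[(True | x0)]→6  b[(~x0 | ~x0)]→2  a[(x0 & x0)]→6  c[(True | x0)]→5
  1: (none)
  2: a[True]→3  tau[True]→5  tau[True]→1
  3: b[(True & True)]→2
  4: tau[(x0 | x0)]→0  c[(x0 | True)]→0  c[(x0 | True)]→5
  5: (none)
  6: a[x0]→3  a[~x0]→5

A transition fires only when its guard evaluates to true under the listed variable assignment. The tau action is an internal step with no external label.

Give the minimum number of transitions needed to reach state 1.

BFS to 1:
  Layer 0: {0}
  Layer 1: {2,5,6}
  Layer 2: {1,3}
first hit 1 at d=2 via b·tau

Answer: 2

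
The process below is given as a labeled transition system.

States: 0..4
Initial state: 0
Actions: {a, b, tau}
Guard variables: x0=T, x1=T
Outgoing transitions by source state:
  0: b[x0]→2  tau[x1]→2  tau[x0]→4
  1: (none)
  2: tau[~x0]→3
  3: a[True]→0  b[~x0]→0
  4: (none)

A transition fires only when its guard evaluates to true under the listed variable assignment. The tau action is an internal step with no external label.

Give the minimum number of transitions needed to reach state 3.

BFS to 3:
  depth 0: {0}
  depth 1: {2,4}
3 never appears.

Answer: UNREACHABLE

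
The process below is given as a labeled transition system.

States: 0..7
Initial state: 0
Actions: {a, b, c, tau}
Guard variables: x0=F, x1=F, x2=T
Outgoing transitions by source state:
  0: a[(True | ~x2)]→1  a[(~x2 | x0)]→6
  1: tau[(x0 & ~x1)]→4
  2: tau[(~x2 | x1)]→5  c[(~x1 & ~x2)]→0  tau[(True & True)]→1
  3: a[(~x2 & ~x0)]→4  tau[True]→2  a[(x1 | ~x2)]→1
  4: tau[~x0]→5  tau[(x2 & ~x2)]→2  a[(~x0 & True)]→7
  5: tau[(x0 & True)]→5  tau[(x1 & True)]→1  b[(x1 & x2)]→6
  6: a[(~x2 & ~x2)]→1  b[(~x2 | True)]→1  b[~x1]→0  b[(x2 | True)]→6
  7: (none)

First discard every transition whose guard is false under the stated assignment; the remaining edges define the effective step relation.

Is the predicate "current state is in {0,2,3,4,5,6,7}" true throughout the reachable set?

Answer: INVARIANT VIOLATED at state 1

Working:
Inv-set: {0,2,3,4,5,6,7}
R = {0,1}
  0: safe
  1: outside
counterexample path to 1: a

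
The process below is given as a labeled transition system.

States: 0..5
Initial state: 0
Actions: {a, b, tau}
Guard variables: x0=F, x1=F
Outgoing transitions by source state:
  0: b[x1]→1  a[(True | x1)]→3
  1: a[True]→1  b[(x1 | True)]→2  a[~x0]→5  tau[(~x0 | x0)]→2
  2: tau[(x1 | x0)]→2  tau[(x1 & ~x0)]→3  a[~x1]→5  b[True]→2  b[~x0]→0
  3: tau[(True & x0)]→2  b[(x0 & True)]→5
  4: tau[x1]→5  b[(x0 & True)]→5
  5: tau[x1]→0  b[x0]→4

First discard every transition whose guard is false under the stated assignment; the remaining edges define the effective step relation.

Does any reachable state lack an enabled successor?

R = {0,3}
  0: a→3  [deg 1]
  3: ∅  [STUCK]
Path to 3: a

Answer: DEADLOCK at state 3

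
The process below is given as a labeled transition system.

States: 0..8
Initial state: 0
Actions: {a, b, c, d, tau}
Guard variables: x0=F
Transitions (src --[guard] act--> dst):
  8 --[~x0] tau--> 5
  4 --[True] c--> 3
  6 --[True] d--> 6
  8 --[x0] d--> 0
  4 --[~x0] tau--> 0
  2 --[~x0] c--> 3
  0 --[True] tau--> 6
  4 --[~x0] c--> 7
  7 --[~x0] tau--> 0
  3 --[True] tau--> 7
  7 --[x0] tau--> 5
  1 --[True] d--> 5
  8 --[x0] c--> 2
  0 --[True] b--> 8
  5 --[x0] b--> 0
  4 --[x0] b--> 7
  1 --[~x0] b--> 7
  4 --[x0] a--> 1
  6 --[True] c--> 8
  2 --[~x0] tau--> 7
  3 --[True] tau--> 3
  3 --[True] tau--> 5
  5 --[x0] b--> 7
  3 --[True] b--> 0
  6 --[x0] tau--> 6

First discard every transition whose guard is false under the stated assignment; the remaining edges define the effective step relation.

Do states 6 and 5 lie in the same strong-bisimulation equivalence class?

Bisimulation quotient by refinement:
  π0 = {{0,1,2,3,4,5,6,7,8}}
  π1 = {{0,3},{1},{2,4},{5},{6},{7,8}}
  π2 = {{0},{1},{2},{3},{4},{5},{6},{7},{8}}
stable after 3 split(s): 9 block(s)
6∈{6}, 5∈{5}

Answer: NOT BISIMILAR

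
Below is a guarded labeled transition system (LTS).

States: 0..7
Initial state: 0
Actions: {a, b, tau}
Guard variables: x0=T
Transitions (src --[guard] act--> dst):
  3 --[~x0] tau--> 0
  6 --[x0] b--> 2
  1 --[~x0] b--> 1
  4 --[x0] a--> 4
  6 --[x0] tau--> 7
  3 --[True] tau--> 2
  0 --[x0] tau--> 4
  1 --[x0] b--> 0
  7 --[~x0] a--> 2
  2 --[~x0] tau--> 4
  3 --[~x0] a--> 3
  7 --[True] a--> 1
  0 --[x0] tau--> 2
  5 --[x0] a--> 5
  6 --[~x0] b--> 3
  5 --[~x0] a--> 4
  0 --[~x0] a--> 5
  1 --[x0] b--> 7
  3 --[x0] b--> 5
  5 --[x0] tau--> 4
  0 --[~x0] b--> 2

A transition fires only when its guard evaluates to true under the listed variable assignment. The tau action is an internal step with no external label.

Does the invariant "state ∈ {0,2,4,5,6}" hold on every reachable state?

Inv-set: {0,2,4,5,6}
Reachable = {0,2,4}
  0: ✓
  2: ✓
  4: ✓

Answer: INVARIANT HOLDS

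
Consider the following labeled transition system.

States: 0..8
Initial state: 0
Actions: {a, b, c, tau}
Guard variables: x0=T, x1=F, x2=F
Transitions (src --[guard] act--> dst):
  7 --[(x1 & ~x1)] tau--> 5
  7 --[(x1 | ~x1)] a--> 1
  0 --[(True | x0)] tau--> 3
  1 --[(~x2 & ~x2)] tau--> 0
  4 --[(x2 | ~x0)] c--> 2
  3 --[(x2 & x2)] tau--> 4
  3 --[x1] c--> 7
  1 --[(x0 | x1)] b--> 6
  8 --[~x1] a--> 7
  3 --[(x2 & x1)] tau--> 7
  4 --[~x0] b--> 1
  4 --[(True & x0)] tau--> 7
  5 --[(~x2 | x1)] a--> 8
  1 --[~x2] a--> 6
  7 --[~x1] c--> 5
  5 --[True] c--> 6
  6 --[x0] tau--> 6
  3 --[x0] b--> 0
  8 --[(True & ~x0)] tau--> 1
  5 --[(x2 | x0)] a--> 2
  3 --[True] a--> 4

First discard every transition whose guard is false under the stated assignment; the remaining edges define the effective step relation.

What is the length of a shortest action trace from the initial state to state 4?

Answer: 2

Analysis:
BFS to 4:
  L0 = {0}
  L1 = {3}
  L2 = {4}
first hit 4 at d=2 via tau·a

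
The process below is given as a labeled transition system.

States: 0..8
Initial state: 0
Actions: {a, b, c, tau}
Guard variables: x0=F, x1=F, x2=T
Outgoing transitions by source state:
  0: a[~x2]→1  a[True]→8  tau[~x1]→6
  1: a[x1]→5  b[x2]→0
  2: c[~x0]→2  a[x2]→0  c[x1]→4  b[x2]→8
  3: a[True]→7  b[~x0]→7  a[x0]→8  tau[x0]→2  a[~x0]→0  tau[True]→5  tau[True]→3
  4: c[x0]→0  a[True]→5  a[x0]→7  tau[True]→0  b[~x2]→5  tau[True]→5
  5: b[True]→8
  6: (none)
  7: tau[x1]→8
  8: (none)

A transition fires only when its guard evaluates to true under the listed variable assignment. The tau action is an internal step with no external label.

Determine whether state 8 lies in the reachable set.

After dropping false guards: 15 live edges.
depth 0: {0}
depth 1: {6,8}  now seen {0,6,8}
R = {0,6,8}
Path to 8: a

Answer: REACHABLE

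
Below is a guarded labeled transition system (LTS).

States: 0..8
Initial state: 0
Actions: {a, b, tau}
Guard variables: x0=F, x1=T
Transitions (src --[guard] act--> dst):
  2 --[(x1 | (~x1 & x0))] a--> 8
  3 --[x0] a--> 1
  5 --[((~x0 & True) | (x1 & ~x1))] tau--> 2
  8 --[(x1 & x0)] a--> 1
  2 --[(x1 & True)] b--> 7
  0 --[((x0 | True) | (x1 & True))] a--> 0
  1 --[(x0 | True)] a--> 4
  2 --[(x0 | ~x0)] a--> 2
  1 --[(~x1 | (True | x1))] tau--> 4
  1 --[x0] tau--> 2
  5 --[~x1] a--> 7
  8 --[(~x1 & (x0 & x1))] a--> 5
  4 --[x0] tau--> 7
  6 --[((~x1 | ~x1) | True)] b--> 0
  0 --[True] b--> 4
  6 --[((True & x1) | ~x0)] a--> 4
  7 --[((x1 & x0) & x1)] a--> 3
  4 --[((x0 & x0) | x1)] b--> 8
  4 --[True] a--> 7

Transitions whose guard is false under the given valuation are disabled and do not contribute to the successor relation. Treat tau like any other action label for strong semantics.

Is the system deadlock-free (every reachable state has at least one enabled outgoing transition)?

R = {0,4,7,8}
  0: a→0  b→4  [2 exit(s)]
  4: a→7  b→8  [2 exit(s)]
  7: ∅  [deadlock]
  8: ∅  [deadlock]
trace reaching 7: b·a

Answer: DEADLOCK at state 7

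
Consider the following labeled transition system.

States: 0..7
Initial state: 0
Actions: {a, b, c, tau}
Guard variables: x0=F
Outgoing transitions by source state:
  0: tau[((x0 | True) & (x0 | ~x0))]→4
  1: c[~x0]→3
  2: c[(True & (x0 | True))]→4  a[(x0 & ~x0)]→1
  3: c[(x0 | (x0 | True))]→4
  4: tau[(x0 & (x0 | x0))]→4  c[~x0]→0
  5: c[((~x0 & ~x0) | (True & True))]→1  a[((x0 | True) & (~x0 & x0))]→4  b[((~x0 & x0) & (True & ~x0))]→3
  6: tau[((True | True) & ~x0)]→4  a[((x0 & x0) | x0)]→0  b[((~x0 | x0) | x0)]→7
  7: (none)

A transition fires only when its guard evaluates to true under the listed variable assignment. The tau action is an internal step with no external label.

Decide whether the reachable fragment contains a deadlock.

Answer: DEADLOCK-FREE

Trace:
Reach set: {0,4}
  0: tau→4  [1 out]
  4: c→0  [1 out]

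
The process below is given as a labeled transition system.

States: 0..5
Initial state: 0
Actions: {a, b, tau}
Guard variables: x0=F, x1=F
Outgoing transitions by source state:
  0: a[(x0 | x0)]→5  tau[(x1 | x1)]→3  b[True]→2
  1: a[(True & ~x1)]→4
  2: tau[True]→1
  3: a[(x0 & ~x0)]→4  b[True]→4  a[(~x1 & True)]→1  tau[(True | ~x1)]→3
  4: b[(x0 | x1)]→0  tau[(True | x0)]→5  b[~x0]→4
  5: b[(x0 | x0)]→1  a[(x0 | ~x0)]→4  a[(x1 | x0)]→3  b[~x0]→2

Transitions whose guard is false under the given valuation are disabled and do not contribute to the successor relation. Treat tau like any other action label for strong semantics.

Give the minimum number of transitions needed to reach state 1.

Layered search for 1:
  L0 = {0}
  L1 = {2}
  L2 = {1}
first hit 1 at d=2 via b·tau

Answer: 2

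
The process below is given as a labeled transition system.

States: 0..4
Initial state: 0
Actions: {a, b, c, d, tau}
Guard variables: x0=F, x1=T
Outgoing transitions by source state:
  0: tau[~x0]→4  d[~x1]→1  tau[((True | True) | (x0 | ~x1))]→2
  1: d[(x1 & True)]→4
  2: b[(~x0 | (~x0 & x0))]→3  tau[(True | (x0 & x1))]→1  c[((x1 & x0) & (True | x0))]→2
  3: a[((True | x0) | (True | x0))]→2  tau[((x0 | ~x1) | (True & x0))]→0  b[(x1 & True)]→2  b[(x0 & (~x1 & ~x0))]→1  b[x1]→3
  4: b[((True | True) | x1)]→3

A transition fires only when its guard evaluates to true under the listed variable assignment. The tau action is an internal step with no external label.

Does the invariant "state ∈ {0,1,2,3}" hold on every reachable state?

Inv-set: {0,1,2,3}
Reachable = {0,1,2,3,4}
  0: safe
  1: safe
  2: safe
  3: safe
  4: ✗ unsafe
counterexample path to 4: tau

Answer: INVARIANT VIOLATED at state 4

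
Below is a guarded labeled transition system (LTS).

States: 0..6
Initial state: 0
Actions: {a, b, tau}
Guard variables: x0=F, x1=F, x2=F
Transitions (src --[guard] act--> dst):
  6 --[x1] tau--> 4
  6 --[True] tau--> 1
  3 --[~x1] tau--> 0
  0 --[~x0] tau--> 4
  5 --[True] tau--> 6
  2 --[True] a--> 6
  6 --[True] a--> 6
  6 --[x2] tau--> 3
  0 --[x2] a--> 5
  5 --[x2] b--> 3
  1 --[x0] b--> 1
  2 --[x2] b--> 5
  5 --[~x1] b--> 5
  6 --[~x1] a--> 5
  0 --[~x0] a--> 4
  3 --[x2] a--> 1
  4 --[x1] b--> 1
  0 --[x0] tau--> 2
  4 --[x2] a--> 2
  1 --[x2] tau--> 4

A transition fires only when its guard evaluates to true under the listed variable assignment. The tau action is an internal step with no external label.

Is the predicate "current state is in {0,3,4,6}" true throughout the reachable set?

Answer: INVARIANT HOLDS

Analysis:
Safe = {0,3,4,6}
Reachable = {0,4}
  0: ✓
  4: ✓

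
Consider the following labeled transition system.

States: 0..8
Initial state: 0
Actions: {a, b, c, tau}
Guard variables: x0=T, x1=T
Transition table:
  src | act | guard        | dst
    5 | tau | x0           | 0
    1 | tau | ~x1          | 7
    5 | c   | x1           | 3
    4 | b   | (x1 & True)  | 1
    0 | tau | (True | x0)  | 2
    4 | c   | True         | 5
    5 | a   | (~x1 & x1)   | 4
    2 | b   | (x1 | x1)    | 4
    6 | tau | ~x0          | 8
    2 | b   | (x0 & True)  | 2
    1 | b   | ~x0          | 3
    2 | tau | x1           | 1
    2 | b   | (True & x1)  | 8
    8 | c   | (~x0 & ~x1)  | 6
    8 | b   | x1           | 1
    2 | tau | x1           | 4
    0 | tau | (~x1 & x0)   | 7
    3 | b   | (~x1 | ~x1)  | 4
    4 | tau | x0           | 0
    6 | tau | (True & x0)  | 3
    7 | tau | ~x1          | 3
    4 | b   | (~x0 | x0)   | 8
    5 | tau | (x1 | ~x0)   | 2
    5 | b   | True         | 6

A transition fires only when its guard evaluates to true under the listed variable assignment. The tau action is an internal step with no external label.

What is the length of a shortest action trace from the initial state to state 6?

BFS to 6:
  Layer 0: {0}
  Layer 1: {2}
  Layer 2: {1,4,8}
  Layer 3: {5}
  Layer 4: {3,6}
depth(6)=4, e.g. tau·b·c·b

Answer: 4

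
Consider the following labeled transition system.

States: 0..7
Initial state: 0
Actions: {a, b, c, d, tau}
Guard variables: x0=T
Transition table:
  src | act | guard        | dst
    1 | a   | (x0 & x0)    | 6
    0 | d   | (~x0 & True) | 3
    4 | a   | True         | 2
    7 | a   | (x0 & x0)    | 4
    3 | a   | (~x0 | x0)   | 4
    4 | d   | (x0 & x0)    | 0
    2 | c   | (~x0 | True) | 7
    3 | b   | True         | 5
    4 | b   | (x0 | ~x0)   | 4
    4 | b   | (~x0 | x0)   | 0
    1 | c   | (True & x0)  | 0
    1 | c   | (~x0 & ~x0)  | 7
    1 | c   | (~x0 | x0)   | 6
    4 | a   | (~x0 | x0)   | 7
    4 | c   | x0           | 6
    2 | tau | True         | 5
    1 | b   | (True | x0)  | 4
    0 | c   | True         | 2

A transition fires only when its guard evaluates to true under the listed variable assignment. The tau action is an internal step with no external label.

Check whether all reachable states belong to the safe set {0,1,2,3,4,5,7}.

Safe = {0,1,2,3,4,5,7}
R = {0,2,4,5,6,7}
  0: ✓
  2: ✓
  4: ✓
  5: ✓
  6: ✗ unsafe
  7: ✓
counterexample path to 6: c·c·a·c

Answer: INVARIANT VIOLATED at state 6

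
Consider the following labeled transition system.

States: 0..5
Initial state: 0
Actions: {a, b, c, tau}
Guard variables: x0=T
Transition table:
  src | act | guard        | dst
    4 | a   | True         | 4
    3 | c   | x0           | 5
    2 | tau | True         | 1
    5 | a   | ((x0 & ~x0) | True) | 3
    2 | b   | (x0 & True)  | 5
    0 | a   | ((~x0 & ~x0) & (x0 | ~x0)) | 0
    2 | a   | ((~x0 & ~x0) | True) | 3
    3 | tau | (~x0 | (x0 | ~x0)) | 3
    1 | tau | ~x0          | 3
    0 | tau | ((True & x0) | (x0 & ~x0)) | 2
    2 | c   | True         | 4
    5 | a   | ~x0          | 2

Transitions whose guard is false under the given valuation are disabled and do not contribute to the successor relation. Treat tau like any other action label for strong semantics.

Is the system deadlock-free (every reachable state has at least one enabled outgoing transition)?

Answer: DEADLOCK at state 1

Working:
Reach set: {0,1,2,3,4,5}
  0: tau→2  [1 exit(s)]
  1: ∅  [no exit]
  2: a→3  b→5  c→4  tau→1  [4 exit(s)]
  3: c→5  tau→3  [2 exit(s)]
  4: a→4  [1 exit(s)]
  5: a→3  [1 exit(s)]
trace reaching 1: tau·tau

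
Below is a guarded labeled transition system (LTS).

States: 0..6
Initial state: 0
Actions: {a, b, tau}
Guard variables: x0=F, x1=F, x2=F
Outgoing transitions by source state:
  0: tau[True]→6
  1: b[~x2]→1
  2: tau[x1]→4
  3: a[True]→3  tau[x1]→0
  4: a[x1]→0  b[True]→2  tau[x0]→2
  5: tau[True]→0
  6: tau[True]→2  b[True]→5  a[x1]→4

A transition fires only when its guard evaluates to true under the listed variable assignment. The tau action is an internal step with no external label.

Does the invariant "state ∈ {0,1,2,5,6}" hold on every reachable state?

Allowed set {0,1,2,5,6}
Reachable = {0,2,5,6}
  0: ok
  2: ok
  5: ok
  6: ok

Answer: INVARIANT HOLDS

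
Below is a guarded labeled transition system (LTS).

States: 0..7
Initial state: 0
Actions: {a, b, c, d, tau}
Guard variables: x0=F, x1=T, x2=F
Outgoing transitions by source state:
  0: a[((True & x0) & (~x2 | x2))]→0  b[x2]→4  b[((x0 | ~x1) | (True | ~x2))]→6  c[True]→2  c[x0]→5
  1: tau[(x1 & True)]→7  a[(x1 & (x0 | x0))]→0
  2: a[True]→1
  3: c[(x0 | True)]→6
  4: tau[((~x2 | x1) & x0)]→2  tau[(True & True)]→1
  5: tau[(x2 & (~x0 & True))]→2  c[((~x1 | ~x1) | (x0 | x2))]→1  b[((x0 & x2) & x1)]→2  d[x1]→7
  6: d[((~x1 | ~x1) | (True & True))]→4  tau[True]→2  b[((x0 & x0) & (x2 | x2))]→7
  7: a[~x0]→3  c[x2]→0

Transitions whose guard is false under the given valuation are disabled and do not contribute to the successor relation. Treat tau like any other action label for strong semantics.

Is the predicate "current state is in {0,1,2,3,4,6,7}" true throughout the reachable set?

Answer: INVARIANT HOLDS

Analysis:
Inv-set: {0,1,2,3,4,6,7}
Reachable = {0,1,2,3,4,6,7}
  0: ✓
  1: ✓
  2: ✓
  3: ✓
  4: ✓
  6: ✓
  7: ✓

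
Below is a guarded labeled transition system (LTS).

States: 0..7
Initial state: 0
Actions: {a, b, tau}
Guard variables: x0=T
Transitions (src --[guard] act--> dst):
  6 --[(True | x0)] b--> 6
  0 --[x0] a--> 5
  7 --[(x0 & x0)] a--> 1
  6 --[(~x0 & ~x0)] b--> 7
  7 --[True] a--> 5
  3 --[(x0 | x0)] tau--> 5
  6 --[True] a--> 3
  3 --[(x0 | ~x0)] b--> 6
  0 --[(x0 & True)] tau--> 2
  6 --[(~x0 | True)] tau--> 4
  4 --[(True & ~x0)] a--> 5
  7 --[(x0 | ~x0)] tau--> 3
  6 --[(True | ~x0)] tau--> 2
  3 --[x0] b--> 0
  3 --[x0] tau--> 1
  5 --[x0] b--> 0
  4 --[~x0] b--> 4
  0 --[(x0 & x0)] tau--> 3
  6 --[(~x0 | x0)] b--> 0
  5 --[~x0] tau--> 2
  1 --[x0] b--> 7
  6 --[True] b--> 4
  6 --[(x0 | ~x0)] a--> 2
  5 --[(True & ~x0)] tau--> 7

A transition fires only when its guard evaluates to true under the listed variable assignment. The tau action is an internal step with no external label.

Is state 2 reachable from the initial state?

Guard filter leaves 19 enabled edge(s).
L0 = {0}
L1 = {2,3,5}  now seen {0,2,3,5}
L2 = {1,6}  now seen {0,1,2,3,5,6}
L3 = {4,7}  now seen {0,1,2,3,4,5,6,7}
Reach set: {0,1,2,3,4,5,6,7}
trace reaching 2: tau

Answer: REACHABLE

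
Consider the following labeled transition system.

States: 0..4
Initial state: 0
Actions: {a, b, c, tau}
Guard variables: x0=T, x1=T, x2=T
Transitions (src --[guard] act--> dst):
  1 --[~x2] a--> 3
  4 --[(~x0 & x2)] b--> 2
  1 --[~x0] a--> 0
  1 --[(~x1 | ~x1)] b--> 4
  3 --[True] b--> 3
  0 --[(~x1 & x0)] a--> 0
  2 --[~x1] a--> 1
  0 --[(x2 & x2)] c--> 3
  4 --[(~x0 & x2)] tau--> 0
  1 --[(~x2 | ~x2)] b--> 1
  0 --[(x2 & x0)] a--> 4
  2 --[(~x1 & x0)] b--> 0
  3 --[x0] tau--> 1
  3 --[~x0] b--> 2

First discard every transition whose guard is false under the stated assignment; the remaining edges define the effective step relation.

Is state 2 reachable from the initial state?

Answer: UNREACHABLE

Analysis:
4 transition(s) survive guard evaluation.
depth 0: {0}
depth 1: {3,4}  total {0,3,4}
depth 2: {1}  total {0,1,3,4}
Reach set: {0,1,3,4}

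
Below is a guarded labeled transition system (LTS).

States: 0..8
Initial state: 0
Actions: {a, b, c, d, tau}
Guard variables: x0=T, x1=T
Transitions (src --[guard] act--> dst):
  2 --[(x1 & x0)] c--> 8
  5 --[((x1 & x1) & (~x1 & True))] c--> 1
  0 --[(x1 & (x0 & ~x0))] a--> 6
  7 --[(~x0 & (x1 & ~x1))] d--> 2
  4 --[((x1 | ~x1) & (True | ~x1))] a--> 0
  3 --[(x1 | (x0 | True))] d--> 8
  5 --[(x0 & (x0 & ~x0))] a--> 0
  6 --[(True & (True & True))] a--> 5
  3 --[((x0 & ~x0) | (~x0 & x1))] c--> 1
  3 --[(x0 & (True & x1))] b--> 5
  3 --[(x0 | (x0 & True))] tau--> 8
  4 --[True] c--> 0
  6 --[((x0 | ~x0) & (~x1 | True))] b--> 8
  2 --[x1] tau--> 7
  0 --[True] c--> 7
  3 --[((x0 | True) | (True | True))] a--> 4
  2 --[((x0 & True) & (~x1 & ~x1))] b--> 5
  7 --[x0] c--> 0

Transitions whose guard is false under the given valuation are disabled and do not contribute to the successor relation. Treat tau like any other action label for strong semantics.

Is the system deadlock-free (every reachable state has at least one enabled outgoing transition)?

R = {0,7}
  0: c→7  [1 out]
  7: c→0  [1 out]

Answer: DEADLOCK-FREE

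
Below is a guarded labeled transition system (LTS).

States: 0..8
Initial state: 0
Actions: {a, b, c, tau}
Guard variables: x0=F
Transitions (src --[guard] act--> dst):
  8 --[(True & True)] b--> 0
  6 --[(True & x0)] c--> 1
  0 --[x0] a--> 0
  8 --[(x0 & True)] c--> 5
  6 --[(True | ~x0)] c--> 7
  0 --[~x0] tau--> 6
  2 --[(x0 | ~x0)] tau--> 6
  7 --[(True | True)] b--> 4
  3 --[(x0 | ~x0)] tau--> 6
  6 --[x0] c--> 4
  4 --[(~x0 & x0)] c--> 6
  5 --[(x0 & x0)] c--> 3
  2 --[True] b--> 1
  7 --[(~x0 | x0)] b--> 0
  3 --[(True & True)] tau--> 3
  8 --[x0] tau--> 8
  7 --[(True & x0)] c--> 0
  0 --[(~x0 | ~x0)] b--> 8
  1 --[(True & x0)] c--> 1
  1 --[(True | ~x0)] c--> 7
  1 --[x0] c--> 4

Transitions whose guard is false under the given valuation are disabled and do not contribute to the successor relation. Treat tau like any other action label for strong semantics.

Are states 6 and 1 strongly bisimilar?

Answer: BISIMILAR

Analysis:
Bisimulation quotient by refinement:
  π0 = {{0,1,2,3,4,5,6,7,8}}
  π1 = {{0,2},{1,6},{3},{4,5},{7,8}}
  π2 = {{0},{1,6},{2},{3},{4,5},{7},{8}}
stable after 3 split(s): 7 block(s)
class of 6: {1,6}; class of 1: {1,6}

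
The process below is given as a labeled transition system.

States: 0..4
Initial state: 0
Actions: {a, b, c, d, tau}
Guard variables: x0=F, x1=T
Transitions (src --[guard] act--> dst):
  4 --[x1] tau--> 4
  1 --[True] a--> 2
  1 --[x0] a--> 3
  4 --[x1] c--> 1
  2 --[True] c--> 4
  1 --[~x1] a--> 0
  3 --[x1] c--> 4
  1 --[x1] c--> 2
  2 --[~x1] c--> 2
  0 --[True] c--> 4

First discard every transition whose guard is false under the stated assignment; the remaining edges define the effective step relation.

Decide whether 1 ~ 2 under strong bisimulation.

Answer: NOT BISIMILAR

Working:
Refine partition for ~:
  π0 = {{0,1,2,3,4}}
  π1 = {{0,2,3},{1},{4}}
3 equivalence class(es) (converged in 2)
class of 1: {1}; class of 2: {0,2,3}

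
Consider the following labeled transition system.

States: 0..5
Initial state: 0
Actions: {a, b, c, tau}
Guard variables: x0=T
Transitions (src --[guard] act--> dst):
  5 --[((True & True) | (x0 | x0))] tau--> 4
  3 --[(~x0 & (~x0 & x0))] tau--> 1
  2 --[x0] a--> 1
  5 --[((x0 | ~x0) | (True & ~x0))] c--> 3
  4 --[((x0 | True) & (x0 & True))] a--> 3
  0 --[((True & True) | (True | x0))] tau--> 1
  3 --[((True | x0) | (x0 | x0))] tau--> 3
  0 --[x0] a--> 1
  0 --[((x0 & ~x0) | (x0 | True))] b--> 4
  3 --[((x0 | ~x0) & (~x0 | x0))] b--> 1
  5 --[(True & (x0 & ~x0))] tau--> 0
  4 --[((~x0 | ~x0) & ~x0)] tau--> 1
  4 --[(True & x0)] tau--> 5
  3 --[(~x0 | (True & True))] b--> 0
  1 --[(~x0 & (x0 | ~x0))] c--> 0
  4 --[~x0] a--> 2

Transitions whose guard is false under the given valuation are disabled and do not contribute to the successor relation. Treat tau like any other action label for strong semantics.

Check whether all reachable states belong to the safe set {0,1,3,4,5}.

Answer: INVARIANT HOLDS

Analysis:
Allowed set {0,1,3,4,5}
Reachable = {0,1,3,4,5}
  0: ✓
  1: ✓
  3: ✓
  4: ✓
  5: ✓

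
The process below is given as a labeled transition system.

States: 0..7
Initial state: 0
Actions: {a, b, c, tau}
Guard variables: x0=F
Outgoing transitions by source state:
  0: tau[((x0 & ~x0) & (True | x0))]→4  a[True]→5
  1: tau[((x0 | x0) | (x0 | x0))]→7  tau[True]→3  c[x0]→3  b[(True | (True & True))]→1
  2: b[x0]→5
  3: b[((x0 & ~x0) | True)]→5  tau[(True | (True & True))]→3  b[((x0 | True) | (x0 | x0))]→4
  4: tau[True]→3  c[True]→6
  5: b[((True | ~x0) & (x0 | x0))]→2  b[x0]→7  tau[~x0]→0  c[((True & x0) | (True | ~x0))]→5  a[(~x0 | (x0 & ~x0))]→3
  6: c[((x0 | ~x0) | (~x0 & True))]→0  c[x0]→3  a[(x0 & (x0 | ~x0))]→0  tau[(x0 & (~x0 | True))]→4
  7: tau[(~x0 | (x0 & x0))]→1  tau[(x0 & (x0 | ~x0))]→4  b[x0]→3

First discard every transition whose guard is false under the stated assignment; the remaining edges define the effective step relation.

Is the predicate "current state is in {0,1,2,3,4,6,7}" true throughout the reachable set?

Answer: INVARIANT VIOLATED at state 5

Working:
Inv-set: {0,1,2,3,4,6,7}
R = {0,3,4,5,6}
  0: ✓
  3: ✓
  4: ✓
  5: outside
  6: ✓
counterexample path to 5: a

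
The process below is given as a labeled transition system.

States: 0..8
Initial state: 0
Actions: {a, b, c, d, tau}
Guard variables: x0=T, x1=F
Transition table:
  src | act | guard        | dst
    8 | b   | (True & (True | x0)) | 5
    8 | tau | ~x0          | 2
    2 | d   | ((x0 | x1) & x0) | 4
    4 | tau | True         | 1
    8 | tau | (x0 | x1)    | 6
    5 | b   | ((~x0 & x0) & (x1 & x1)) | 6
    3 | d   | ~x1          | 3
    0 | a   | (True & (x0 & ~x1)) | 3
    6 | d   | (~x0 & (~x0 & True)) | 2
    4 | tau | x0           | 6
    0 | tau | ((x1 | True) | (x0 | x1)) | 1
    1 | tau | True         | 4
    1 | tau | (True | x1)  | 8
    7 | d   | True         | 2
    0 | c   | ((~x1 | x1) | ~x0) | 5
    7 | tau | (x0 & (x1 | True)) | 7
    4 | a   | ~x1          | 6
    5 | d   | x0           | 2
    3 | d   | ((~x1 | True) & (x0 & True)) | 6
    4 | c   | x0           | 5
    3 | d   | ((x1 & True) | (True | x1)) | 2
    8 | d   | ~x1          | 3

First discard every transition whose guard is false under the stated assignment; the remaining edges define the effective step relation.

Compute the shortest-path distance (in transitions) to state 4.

Layered search for 4:
  depth 0: {0}
  depth 1: {1,3,5}
  depth 2: {2,4,6,8}
4 enters at depth 2; path tau·tau

Answer: 2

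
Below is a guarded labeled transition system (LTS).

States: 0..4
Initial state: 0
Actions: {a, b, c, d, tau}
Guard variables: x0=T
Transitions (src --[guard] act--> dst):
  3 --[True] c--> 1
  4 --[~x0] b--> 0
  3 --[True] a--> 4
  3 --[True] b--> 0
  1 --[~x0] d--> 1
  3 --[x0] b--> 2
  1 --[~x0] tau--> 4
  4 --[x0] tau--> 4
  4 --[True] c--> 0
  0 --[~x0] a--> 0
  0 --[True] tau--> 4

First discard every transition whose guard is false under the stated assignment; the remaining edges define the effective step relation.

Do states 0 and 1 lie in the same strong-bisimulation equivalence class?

Compute ~ classes (split until stable):
  P[0] = {{0,1,2,3,4}}
  P[1] = {{0},{1,2},{3},{4}}
stable after 2 split(s): 4 block(s)
class of 0: {0}; class of 1: {1,2}

Answer: NOT BISIMILAR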